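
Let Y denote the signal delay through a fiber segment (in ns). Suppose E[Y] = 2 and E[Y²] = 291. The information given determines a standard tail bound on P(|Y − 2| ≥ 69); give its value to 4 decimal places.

0.0603

The first two moments determine the variance, so Chebyshev's inequality is the sharpest standard bound available.
Var(Y) = E[Y²] − (E[Y])² = 291 − 4 = 287.
Chebyshev's inequality: P(|Y − μ| ≥ t) ≤ Var(Y)/t² = 287/4761 = 0.0603.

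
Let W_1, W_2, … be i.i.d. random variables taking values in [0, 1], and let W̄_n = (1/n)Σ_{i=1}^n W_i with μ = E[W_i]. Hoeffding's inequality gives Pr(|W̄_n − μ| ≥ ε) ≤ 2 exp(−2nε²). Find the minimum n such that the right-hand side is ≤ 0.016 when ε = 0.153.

104

Require 2·exp(−2nε²) ≤ 0.016, i.e. 2nε² ≥ ln(2/0.016) = 4.828314.
So n ≥ 4.828314 / (2·0.153²) = 103.129.
The smallest integer n is 104.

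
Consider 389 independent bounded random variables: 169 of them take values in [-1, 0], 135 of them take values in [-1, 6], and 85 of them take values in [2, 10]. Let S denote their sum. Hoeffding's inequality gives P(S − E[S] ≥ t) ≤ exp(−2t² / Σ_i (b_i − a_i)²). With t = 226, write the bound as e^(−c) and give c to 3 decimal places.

8.357

Σ(b_i − a_i)² = 169·1² + 135·7² + 85·8² = 12224.
c = 2t² / 12224 = 2·226² / 12224 = 8.3567.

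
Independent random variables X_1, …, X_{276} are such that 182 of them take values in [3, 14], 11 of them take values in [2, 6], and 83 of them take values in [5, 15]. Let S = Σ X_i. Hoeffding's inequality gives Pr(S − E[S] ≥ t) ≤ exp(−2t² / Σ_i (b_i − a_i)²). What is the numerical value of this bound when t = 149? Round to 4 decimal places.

0.2332

Σ(b_i − a_i)² = 182·11² + 11·4² + 83·10² = 30498.
Exponent = 2·149² / 30498 = 1.45590.
Bound = exp(−1.45590) = 0.23319.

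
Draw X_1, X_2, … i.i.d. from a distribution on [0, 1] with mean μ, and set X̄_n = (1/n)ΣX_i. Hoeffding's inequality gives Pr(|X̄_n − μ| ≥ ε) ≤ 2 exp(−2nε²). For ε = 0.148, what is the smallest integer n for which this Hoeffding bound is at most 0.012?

Require 2·exp(−2nε²) ≤ 0.012, i.e. 2nε² ≥ ln(2/0.012) = 5.115996.
So n ≥ 5.115996 / (2·0.148²) = 116.782.
The smallest integer n is 117.

117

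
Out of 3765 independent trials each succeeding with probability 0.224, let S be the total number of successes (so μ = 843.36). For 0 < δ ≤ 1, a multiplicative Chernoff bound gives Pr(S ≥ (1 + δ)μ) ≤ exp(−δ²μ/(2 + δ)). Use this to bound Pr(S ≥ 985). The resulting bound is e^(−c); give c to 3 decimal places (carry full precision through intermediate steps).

10.973

Write 985 = (1 + δ)μ, so δ = 985/843.36 − 1 = 0.1679473…
Then the exponent is δ²μ/(2 + δ) = (985 − μ)² / (μ·(2 + δ)) = 10.972615.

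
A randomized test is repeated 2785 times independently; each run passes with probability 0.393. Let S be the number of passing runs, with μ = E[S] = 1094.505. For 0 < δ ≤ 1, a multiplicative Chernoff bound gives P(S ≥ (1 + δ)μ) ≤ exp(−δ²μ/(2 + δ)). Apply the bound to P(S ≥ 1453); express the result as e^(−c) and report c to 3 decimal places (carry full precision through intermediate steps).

50.449

Write 1453 = (1 + δ)μ, so δ = 1453/1094.505 − 1 = 0.3275408…
Then the exponent is δ²μ/(2 + δ) = (1453 − μ)² / (μ·(2 + δ)) = 50.448837.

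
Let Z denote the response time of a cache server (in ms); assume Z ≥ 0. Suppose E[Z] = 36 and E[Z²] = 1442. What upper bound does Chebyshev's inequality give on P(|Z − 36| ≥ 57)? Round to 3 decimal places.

0.045

Var(Z) = E[Z²] − (E[Z])² = 1442 − 1296 = 146.
Chebyshev's inequality: P(|Z − μ| ≥ t) ≤ Var(Z)/t² = 146/3249 = 0.0449.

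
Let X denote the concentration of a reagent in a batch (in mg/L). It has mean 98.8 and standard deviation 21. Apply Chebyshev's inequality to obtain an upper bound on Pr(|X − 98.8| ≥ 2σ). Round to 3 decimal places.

0.250

Chebyshev: Pr(|X − μ| ≥ t) ≤ Var(X)/t².
Var(X) = σ² = 21² = 441.
t = 2·21 = 42.
Bound = 441 / 1764 = 0.2500.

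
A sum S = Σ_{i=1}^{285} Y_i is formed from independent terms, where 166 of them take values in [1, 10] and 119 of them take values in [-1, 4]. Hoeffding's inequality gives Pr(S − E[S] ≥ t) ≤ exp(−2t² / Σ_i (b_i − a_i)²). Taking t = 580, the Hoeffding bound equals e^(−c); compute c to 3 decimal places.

Σ(b_i − a_i)² = 166·9² + 119·5² = 16421.
c = 2t² / 16421 = 2·580² / 16421 = 40.9719.

40.972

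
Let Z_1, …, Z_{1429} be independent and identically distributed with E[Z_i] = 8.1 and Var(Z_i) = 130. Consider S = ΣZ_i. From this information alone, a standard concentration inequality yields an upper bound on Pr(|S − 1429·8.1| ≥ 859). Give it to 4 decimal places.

0.2518

With mean and variance of each term known, Chebyshev's inequality bounds the deviation of the sum (or sample mean).
Var(S) = n·Var(Z_i) = 1429·130 = 185770.
Chebyshev: Pr(|S − 1429·8.1| ≥ 859) ≤ Var(S)/859² = 185770/737881 = 0.2518.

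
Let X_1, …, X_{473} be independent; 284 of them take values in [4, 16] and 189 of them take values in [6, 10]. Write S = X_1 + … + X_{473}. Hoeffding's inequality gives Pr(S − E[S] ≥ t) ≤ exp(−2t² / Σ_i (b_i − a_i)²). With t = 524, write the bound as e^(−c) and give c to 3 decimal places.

Σ(b_i − a_i)² = 284·12² + 189·4² = 43920.
c = 2t² / 43920 = 2·524² / 43920 = 12.5035.

12.503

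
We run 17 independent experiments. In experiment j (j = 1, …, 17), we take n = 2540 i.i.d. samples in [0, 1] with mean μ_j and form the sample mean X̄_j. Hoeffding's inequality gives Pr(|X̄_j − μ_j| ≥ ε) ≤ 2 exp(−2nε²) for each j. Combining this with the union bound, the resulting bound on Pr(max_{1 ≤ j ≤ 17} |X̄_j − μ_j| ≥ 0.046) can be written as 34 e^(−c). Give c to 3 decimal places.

Union bound over the 17 events: Pr(max_{1 ≤ j ≤ 17} |X̄_j − μ_j| ≥ 0.046) ≤ 17·2·exp(−2nε²) = 34 exp(−2·2540·0.046²).
So c = 2·2540·0.046² = 10.7493.

10.749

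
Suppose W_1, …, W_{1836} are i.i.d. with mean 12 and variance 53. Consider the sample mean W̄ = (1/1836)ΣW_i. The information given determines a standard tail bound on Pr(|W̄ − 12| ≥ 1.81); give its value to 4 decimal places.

With mean and variance of each term known, Chebyshev's inequality bounds the deviation of the sum (or sample mean).
Var(W̄) = Var(W_i)/n = 53/1836 = 0.028867.
Chebyshev: Pr(|W̄ − 12| ≥ 1.81) ≤ Var(W̄)/(1.81)² = 53/(1836·1.81²) = 0.0088.

0.0088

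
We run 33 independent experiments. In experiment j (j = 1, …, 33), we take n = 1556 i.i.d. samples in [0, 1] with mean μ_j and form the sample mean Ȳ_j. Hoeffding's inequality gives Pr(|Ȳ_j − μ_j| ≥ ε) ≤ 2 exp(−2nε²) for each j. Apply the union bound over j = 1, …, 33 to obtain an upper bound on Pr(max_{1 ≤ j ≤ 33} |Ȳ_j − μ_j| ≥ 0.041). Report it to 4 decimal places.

Per-experiment Hoeffding bound: 2·exp(−2·1556·0.041²) = 2·exp(−5.23127) = 0.010693.
Union bound over 33 events: 33·0.010693 = 0.35288.

0.3529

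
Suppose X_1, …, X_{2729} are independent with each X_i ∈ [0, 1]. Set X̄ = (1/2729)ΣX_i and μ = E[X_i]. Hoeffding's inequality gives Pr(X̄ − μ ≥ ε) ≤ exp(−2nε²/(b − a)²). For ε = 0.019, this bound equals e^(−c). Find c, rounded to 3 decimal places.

c = 2nε²/(b − a)² = 2·2729·0.019² / 1² = 1.9703.

1.970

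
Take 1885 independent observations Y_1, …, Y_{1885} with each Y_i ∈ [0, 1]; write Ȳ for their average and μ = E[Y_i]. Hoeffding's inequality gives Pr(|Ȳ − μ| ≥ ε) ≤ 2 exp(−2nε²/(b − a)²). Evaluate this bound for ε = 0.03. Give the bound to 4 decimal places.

0.0672

Exponent: 2nε²/(b − a)² = 2·1885·0.03² / 1² = 3.39300.
Bound = 2·exp(−3.39300) = 0.06722.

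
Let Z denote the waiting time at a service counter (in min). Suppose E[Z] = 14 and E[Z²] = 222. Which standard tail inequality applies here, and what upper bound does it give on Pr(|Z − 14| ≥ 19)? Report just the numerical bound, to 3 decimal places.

0.072

The first two moments determine the variance, so Chebyshev's inequality is the sharpest standard bound available.
Var(Z) = E[Z²] − (E[Z])² = 222 − 196 = 26.
Chebyshev's inequality: Pr(|Z − μ| ≥ t) ≤ Var(Z)/t² = 26/361 = 0.0720.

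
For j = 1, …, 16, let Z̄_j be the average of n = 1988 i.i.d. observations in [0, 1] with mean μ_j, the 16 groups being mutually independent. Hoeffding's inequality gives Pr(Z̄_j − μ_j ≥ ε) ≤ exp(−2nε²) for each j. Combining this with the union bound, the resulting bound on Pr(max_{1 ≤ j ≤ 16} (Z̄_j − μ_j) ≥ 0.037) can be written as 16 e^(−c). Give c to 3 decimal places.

Union bound over the 16 events: Pr(max_{1 ≤ j ≤ 16} (Z̄_j − μ_j) ≥ 0.037) ≤ 16·exp(−2nε²) = 16 exp(−2·1988·0.037²).
So c = 2·1988·0.037² = 5.4431.

5.443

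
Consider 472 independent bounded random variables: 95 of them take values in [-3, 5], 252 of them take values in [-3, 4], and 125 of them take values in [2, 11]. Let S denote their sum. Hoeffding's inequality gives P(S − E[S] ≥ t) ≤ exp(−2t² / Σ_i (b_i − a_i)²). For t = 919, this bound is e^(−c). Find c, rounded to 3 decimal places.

59.157

Σ(b_i − a_i)² = 95·8² + 252·7² + 125·9² = 28553.
c = 2t² / 28553 = 2·919² / 28553 = 59.1574.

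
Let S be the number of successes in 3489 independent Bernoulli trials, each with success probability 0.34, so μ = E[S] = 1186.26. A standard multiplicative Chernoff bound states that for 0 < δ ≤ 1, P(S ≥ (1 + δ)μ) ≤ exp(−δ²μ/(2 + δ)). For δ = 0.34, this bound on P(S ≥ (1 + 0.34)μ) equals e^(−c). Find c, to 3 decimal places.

58.603

c = δ²μ/(2 + δ) = 0.34²·1186.26/(2 + 0.34) = 58.6033.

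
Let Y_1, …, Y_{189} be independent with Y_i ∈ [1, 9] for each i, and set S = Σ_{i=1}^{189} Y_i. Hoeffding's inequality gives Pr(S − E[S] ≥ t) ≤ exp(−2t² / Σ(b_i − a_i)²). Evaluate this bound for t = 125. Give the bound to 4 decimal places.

Σ(b_i − a_i)² = 189·(8)² = 12096.
Exponent = 2·125²/12096 = 2.5835.
Bound = exp(−2.5835) = 0.07551.

0.0755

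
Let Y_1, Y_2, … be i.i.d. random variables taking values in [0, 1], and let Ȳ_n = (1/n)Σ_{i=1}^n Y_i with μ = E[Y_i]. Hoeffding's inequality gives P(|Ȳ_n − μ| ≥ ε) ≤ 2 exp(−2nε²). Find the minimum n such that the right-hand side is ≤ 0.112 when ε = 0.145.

Require 2·exp(−2nε²) ≤ 0.112, i.e. 2nε² ≥ ln(2/0.112) = 2.882404.
So n ≥ 2.882404 / (2·0.145²) = 68.547.
The smallest integer n is 69.

69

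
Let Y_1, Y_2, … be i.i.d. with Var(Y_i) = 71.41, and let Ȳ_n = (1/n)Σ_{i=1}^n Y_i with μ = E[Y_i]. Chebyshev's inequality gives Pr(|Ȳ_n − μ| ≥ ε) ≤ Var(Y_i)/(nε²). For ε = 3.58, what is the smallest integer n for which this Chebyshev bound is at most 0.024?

Require 71.41/(n·3.58²) ≤ 0.024, i.e. n ≥ 71.41/(0.024·3.58²) = 232.157.
The smallest integer n is 233.

233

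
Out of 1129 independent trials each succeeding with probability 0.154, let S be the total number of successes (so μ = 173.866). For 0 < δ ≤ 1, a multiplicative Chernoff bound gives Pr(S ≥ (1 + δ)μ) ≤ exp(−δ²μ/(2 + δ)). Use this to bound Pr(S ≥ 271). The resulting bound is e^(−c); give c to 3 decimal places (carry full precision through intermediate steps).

21.209

Write 271 = (1 + δ)μ, so δ = 271/173.866 − 1 = 0.5586716…
Then the exponent is δ²μ/(2 + δ) = (271 − μ)² / (μ·(2 + δ)) = 21.208665.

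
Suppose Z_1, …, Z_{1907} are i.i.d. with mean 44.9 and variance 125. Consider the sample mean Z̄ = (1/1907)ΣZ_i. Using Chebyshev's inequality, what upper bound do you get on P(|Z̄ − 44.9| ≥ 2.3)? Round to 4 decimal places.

0.0124

Var(Z̄) = Var(Z_i)/n = 125/1907 = 0.065548.
Chebyshev: P(|Z̄ − 44.9| ≥ 2.3) ≤ Var(Z̄)/(2.3)² = 125/(1907·2.3²) = 0.0124.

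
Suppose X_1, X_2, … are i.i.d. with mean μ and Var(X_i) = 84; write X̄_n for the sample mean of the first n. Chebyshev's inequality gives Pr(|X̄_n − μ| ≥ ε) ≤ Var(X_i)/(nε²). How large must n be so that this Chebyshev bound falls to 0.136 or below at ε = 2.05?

147

Require 84/(n·2.05²) ≤ 0.136, i.e. n ≥ 84/(0.136·2.05²) = 146.971.
The smallest integer n is 147.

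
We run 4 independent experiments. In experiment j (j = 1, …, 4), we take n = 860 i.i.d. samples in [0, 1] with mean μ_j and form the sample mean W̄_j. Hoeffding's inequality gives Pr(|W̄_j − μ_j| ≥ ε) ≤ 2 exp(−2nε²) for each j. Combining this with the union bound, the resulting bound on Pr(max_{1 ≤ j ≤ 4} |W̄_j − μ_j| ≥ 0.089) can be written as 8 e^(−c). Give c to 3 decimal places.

13.624

Union bound over the 4 events: Pr(max_{1 ≤ j ≤ 4} |W̄_j − μ_j| ≥ 0.089) ≤ 4·2·exp(−2nε²) = 8 exp(−2·860·0.089²).
So c = 2·860·0.089² = 13.6241.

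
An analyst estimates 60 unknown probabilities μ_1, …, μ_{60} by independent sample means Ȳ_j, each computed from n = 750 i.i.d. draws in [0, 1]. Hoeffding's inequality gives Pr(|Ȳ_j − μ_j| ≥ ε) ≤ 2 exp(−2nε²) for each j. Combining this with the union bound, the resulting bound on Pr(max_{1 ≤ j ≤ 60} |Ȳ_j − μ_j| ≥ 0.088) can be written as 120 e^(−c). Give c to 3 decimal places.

Union bound over the 60 events: Pr(max_{1 ≤ j ≤ 60} |Ȳ_j − μ_j| ≥ 0.088) ≤ 60·2·exp(−2nε²) = 120 exp(−2·750·0.088²).
So c = 2·750·0.088² = 11.6160.

11.616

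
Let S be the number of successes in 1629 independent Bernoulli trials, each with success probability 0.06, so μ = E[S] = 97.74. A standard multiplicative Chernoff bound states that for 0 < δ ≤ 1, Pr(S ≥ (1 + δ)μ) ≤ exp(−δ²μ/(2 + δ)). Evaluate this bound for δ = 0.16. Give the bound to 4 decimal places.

Exponent = δ²μ/(2 + δ) = 0.16²·97.74/2.16 = 1.1584.
Bound = exp(−1.1584) = 0.31399.

0.3140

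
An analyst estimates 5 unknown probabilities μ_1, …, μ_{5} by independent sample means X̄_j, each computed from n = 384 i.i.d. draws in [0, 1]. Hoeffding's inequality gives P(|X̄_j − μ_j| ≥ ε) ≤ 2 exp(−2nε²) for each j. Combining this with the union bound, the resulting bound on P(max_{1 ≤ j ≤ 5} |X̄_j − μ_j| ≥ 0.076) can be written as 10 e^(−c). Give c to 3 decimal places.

Union bound over the 5 events: P(max_{1 ≤ j ≤ 5} |X̄_j − μ_j| ≥ 0.076) ≤ 5·2·exp(−2nε²) = 10 exp(−2·384·0.076²).
So c = 2·384·0.076² = 4.4360.

4.436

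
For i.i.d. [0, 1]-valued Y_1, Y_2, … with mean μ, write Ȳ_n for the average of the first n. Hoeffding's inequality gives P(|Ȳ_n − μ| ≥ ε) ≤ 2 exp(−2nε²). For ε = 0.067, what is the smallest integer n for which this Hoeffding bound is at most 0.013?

561

Require 2·exp(−2nε²) ≤ 0.013, i.e. 2nε² ≥ ln(2/0.013) = 5.035953.
So n ≥ 5.035953 / (2·0.067²) = 560.921.
The smallest integer n is 561.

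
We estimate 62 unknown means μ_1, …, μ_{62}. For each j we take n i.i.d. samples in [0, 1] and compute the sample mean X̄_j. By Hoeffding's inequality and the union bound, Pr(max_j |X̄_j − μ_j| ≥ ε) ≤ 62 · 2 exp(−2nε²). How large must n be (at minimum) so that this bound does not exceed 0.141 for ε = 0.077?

Need 2·62·exp(−2nε²) ≤ 0.141, i.e. exp(−2nε²) ≤ 0.141/124.
So 2nε² ≥ ln(124/0.141) = 6.779277.
Hence n ≥ 6.779277/(2·0.077²) = 571.705.
The smallest integer n is 572.

572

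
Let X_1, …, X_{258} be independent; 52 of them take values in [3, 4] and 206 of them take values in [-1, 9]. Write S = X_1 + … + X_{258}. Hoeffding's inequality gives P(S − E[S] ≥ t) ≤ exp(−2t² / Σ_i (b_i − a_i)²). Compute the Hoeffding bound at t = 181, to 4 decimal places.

Σ(b_i − a_i)² = 52·1² + 206·10² = 20652.
Exponent = 2·181² / 20652 = 3.17267.
Bound = exp(−3.17267) = 0.04189.

0.0419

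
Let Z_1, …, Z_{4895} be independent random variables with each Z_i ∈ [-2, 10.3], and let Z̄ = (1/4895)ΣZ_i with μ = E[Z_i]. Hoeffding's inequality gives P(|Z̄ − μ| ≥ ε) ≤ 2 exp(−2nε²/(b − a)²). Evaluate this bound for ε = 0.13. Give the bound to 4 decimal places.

0.6700

Exponent: 2nε²/(b − a)² = 2·4895·0.13² / 12.3² = 1.09360.
Bound = 2·exp(−1.09360) = 0.67002.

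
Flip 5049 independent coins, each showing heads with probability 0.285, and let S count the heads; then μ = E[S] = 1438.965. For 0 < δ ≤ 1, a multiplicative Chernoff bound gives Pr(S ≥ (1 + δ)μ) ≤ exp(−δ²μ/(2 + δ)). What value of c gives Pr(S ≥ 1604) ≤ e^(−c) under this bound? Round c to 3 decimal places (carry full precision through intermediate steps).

Write 1604 = (1 + δ)μ, so δ = 1604/1438.965 − 1 = 0.1146901…
Then the exponent is δ²μ/(2 + δ) = (1604 − μ)² / (μ·(2 + δ)) = 8.950662.

8.951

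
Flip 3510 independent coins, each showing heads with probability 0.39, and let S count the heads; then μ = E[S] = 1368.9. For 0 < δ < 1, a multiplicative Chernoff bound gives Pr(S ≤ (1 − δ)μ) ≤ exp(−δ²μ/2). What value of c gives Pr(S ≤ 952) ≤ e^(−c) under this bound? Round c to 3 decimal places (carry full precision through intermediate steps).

Write 952 = (1 − δ)μ, so δ = 1 − 952/1368.9 = 0.3045511…
Then the exponent is δ²μ/2 = (μ − 952)²/(2μ) = 63.483677.

63.484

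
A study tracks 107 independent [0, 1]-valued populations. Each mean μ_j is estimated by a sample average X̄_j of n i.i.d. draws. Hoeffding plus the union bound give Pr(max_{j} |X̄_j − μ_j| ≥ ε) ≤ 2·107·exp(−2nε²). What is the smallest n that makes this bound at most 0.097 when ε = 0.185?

Need 2·107·exp(−2nε²) ≤ 0.097, i.e. exp(−2nε²) ≤ 0.097/214.
So 2nε² ≥ ln(214/0.097) = 7.699020.
Hence n ≥ 7.699020/(2·0.185²) = 112.477.
The smallest integer n is 113.

113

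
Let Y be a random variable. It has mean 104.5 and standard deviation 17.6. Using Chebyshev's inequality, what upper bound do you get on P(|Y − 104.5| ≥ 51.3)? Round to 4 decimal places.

Chebyshev: P(|Y − μ| ≥ t) ≤ Var(Y)/t².
Var(Y) = σ² = 17.6² = 309.76.
Bound = 309.76 / 2631.69 = 0.1177.

0.1177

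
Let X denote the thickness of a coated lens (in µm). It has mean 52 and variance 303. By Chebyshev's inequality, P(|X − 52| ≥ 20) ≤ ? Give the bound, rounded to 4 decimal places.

0.7575

Chebyshev: P(|X − μ| ≥ t) ≤ Var(X)/t².
Bound = 303 / 400 = 0.7575.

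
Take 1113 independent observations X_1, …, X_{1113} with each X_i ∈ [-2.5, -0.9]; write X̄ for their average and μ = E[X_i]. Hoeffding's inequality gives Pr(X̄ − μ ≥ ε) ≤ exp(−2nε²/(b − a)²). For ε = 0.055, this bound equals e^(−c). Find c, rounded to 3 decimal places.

2.630

c = 2nε²/(b − a)² = 2·1113·0.055² / 1.6² = 2.6303.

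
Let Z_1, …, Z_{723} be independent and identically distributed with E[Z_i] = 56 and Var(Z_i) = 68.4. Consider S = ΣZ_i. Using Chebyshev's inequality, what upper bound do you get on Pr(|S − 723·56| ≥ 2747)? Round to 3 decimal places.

Var(S) = n·Var(Z_i) = 723·68.4 = 49453.2.
Chebyshev: Pr(|S − 723·56| ≥ 2747) ≤ Var(S)/2747² = 49453.2/7546009 = 0.0066.

0.007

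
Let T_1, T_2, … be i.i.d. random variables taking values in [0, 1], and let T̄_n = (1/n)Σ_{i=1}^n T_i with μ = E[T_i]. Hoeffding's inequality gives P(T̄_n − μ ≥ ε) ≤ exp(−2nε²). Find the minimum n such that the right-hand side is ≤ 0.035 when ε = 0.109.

Require exp(−2nε²) ≤ 0.035, i.e. 2nε² ≥ ln(1/0.035) = 3.352407.
So n ≥ 3.352407 / (2·0.109²) = 141.083.
The smallest integer n is 142.

142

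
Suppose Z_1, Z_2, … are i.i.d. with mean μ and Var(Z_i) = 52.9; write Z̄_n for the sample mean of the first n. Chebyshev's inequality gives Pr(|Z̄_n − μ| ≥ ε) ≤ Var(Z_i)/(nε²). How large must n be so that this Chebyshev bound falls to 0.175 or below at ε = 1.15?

Require 52.9/(n·1.15²) ≤ 0.175, i.e. n ≥ 52.9/(0.175·1.15²) = 228.571.
The smallest integer n is 229.

229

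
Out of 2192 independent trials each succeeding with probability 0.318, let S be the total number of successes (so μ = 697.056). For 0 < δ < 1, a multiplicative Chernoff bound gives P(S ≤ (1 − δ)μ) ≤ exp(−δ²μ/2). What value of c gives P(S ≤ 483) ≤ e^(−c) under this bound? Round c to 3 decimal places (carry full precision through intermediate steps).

Write 483 = (1 − δ)μ, so δ = 1 − 483/697.056 = 0.3070858…
Then the exponent is δ²μ/2 = (μ − 483)²/(2μ) = 32.866779.

32.867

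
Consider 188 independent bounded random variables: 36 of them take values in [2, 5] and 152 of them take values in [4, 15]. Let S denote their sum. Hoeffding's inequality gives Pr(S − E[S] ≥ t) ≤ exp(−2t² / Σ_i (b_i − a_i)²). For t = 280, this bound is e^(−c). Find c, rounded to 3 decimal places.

Σ(b_i − a_i)² = 36·3² + 152·11² = 18716.
c = 2t² / 18716 = 2·280² / 18716 = 8.3779.

8.378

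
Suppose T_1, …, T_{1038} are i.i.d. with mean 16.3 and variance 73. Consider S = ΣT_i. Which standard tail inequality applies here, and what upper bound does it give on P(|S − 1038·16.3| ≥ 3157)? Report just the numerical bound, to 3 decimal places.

With mean and variance of each term known, Chebyshev's inequality bounds the deviation of the sum (or sample mean).
Var(S) = n·Var(T_i) = 1038·73 = 75774.
Chebyshev: P(|S − 1038·16.3| ≥ 3157) ≤ Var(S)/3157² = 75774/9966649 = 0.0076.

0.008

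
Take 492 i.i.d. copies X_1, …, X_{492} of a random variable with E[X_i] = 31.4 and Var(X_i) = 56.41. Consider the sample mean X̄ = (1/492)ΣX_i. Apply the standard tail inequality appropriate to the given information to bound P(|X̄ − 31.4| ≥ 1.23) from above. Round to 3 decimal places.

With mean and variance of each term known, Chebyshev's inequality bounds the deviation of the sum (or sample mean).
Var(X̄) = Var(X_i)/n = 56.41/492 = 0.11465.
Chebyshev: P(|X̄ − 31.4| ≥ 1.23) ≤ Var(X̄)/(1.23)² = 56.41/(492·1.23²) = 0.0758.

0.076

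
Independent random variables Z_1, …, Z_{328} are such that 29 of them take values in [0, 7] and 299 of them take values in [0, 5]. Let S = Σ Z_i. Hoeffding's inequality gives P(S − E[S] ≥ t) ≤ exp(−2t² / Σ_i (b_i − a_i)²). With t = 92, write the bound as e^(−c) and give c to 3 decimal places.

Σ(b_i − a_i)² = 29·7² + 299·5² = 8896.
c = 2t² / 8896 = 2·92² / 8896 = 1.9029.

1.903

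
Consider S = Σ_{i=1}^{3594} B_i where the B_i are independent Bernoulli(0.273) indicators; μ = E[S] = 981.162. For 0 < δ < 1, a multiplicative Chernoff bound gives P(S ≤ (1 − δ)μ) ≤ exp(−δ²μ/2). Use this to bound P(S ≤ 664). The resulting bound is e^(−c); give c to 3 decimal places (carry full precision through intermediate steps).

Write 664 = (1 − δ)μ, so δ = 1 − 664/981.162 = 0.3232514…
Then the exponent is δ²μ/2 = (μ − 664)²/(2μ) = 51.261532.

51.262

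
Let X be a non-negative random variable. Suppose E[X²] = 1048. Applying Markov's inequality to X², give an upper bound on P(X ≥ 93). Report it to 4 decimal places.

Since X ≥ 0, the event {X ≥ 93} is the same as {X² ≥ 8649}.
Markov's inequality applied to X² gives P(X² ≥ 8649) ≤ E[X²]/8649 = 1048/8649 = 0.1212.

0.1212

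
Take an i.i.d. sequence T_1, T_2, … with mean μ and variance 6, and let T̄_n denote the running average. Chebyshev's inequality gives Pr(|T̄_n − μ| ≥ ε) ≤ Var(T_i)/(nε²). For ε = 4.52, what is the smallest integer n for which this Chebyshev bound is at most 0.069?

Require 6/(n·4.52²) ≤ 0.069, i.e. n ≥ 6/(0.069·4.52²) = 4.256.
The smallest integer n is 5.

5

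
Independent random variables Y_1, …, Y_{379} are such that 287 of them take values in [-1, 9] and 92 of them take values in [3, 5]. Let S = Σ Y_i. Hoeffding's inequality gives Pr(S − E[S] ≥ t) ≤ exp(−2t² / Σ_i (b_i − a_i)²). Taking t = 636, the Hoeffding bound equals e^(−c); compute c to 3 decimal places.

27.831

Σ(b_i − a_i)² = 287·10² + 92·2² = 29068.
c = 2t² / 29068 = 2·636² / 29068 = 27.8310.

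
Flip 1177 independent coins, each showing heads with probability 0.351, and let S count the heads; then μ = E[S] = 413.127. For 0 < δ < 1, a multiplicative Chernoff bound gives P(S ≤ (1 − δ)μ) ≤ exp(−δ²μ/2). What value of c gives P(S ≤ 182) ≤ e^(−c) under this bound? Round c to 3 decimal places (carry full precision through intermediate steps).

Write 182 = (1 − δ)μ, so δ = 1 − 182/413.127 = 0.5594575…
Then the exponent is δ²μ/2 = (μ − 182)²/(2μ) = 64.652867.

64.653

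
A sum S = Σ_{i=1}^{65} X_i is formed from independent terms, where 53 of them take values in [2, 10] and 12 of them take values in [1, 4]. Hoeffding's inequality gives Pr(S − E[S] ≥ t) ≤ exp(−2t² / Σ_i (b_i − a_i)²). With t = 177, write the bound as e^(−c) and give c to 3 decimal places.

Σ(b_i − a_i)² = 53·8² + 12·3² = 3500.
c = 2t² / 3500 = 2·177² / 3500 = 17.9023.

17.902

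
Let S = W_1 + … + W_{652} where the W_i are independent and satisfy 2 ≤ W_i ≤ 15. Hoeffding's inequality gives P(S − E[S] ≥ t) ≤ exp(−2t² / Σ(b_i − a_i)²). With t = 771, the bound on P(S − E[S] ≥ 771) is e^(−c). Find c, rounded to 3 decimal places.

Σ(b_i − a_i)² = 652·(13)² = 110188.
c = 2t²/110188 = 2·771²/110188 = 10.7896.

10.790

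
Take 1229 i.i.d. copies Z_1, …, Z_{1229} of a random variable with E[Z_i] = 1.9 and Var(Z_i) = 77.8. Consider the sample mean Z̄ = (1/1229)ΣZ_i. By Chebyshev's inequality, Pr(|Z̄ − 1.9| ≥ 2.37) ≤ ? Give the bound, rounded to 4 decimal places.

Var(Z̄) = Var(Z_i)/n = 77.8/1229 = 0.063303.
Chebyshev: Pr(|Z̄ − 1.9| ≥ 2.37) ≤ Var(Z̄)/(2.37)² = 77.8/(1229·2.37²) = 0.0113.

0.0113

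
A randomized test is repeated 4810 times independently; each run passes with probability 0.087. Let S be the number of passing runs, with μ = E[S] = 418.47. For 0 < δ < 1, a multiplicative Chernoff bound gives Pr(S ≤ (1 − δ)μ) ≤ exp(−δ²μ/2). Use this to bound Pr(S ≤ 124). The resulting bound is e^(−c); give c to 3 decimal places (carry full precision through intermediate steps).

103.607

Write 124 = (1 − δ)μ, so δ = 1 − 124/418.47 = 0.7036825…
Then the exponent is δ²μ/2 = (μ − 124)²/(2μ) = 103.606687.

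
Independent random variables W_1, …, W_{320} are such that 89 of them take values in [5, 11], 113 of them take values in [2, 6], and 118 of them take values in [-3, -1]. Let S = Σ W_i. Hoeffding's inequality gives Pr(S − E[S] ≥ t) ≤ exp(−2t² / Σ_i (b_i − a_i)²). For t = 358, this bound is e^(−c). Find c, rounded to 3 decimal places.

46.741

Σ(b_i − a_i)² = 89·6² + 113·4² + 118·2² = 5484.
c = 2t² / 5484 = 2·358² / 5484 = 46.7411.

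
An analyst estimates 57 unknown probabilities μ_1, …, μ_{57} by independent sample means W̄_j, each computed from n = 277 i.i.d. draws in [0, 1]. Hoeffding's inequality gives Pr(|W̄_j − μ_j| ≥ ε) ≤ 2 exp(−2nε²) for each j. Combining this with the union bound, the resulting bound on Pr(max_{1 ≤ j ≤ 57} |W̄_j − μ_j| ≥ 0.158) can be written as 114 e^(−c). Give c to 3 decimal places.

13.830

Union bound over the 57 events: Pr(max_{1 ≤ j ≤ 57} |W̄_j − μ_j| ≥ 0.158) ≤ 57·2·exp(−2nε²) = 114 exp(−2·277·0.158²).
So c = 2·277·0.158² = 13.8301.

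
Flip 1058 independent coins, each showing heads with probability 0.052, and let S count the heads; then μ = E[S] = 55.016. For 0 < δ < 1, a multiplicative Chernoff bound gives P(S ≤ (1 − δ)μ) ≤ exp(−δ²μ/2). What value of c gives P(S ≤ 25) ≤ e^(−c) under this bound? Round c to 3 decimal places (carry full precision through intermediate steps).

8.188

Write 25 = (1 − δ)μ, so δ = 1 − 25/55.016 = 0.5455867…
Then the exponent is δ²μ/2 = (μ − 25)²/(2μ) = 8.188166.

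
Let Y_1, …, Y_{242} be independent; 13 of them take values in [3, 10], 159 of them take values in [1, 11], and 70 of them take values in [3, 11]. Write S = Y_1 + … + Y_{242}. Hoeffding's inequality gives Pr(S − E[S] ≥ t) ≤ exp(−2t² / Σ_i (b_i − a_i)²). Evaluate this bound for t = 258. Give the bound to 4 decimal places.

Σ(b_i − a_i)² = 13·7² + 159·10² + 70·8² = 21017.
Exponent = 2·258² / 21017 = 6.33430.
Bound = exp(−6.33430) = 0.00177.

0.0018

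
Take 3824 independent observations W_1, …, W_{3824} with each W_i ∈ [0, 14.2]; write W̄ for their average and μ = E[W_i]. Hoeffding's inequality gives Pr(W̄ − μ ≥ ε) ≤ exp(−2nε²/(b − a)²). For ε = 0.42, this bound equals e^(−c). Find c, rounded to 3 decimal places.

6.691

c = 2nε²/(b − a)² = 2·3824·0.42² / 14.2² = 6.6907.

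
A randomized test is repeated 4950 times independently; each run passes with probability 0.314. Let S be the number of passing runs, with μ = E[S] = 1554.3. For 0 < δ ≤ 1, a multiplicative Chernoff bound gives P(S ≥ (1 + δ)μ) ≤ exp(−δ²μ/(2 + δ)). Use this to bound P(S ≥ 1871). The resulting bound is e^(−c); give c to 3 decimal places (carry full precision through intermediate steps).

29.282

Write 1871 = (1 + δ)μ, so δ = 1871/1554.3 − 1 = 0.2037573…
Then the exponent is δ²μ/(2 + δ) = (1871 − μ)² / (μ·(2 + δ)) = 29.281783.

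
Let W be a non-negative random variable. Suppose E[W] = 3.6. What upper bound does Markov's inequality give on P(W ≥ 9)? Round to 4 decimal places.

0.4000

Markov's inequality: for a non-negative random variable, P(W ≥ a) ≤ E[W]/a.
Here E[W] = 3.6 and a = 9, so the bound is 3.6/9 = 0.4000.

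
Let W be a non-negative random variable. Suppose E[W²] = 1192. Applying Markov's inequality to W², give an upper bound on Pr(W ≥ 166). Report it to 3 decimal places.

Since W ≥ 0, the event {W ≥ 166} is the same as {W² ≥ 27556}.
Markov's inequality applied to W² gives Pr(W² ≥ 27556) ≤ E[W²]/27556 = 1192/27556 = 0.0433.

0.043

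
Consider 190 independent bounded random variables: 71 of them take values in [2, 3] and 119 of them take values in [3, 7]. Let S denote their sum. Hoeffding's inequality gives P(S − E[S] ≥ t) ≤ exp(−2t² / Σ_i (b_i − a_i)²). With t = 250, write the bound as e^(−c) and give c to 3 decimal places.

63.291

Σ(b_i − a_i)² = 71·1² + 119·4² = 1975.
c = 2t² / 1975 = 2·250² / 1975 = 63.2911.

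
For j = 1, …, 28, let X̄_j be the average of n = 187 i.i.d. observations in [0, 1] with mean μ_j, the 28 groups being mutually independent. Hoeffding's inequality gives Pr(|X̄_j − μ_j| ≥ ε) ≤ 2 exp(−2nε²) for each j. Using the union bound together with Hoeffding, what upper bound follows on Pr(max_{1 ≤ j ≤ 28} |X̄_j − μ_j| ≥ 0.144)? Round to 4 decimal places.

Per-experiment Hoeffding bound: 2·exp(−2·187·0.144²) = 2·exp(−7.75526) = 0.00085696.
Union bound over 28 events: 28·0.00085696 = 0.02399.

0.0240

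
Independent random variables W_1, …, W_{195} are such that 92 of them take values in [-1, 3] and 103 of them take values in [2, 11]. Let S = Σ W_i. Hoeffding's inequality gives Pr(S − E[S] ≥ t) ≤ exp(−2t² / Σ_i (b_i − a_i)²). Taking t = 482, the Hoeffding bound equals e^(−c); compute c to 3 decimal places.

47.341

Σ(b_i − a_i)² = 92·4² + 103·9² = 9815.
c = 2t² / 9815 = 2·482² / 9815 = 47.3406.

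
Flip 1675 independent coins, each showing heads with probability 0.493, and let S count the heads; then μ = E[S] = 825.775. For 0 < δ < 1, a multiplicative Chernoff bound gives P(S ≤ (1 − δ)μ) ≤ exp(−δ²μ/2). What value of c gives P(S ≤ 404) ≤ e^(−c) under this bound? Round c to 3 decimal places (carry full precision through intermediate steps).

Write 404 = (1 − δ)μ, so δ = 1 − 404/825.775 = 0.5107626…
Then the exponent is δ²μ/2 = (μ − 404)²/(2μ) = 107.713451.

107.713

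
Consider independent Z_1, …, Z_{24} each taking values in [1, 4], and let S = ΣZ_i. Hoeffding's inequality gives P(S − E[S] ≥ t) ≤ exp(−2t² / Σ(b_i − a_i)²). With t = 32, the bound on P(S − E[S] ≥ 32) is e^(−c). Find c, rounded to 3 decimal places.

9.481

Σ(b_i − a_i)² = 24·(3)² = 216.
c = 2t²/216 = 2·32²/216 = 9.4815.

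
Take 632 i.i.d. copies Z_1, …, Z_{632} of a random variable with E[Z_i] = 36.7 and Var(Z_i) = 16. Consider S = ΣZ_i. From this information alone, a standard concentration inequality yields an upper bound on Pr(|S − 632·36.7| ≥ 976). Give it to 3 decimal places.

0.011

With mean and variance of each term known, Chebyshev's inequality bounds the deviation of the sum (or sample mean).
Var(S) = n·Var(Z_i) = 632·16 = 10112.
Chebyshev: Pr(|S − 632·36.7| ≥ 976) ≤ Var(S)/976² = 10112/952576 = 0.0106.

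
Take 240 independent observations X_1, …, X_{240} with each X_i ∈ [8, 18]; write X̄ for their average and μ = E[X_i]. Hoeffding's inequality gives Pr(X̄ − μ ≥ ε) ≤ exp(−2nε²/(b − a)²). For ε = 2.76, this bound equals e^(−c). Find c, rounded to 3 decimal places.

c = 2nε²/(b − a)² = 2·240·2.76² / 10² = 36.5645.

36.564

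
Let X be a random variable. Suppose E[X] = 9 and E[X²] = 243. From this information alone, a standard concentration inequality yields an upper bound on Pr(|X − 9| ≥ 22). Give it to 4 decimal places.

0.3347

The first two moments determine the variance, so Chebyshev's inequality is the sharpest standard bound available.
Var(X) = E[X²] − (E[X])² = 243 − 81 = 162.
Chebyshev's inequality: Pr(|X − μ| ≥ t) ≤ Var(X)/t² = 162/484 = 0.3347.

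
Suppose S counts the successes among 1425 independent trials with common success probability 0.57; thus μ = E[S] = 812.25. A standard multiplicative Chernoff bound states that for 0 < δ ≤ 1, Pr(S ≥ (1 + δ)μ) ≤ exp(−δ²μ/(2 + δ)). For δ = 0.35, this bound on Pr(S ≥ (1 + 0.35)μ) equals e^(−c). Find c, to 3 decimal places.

c = δ²μ/(2 + δ) = 0.35²·812.25/(2 + 0.35) = 42.3407.

42.341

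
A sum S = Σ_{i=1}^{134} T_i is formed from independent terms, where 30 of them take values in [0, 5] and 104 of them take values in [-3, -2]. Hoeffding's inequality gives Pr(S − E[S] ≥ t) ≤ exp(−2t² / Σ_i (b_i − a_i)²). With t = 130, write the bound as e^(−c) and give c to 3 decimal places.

39.578

Σ(b_i − a_i)² = 30·5² + 104·1² = 854.
c = 2t² / 854 = 2·130² / 854 = 39.5785.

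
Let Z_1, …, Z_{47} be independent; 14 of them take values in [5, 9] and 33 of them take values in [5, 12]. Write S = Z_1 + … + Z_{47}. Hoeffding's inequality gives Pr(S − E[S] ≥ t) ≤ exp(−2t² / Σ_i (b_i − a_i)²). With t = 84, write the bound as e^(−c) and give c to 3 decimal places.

7.665

Σ(b_i − a_i)² = 14·4² + 33·7² = 1841.
c = 2t² / 1841 = 2·84² / 1841 = 7.6654.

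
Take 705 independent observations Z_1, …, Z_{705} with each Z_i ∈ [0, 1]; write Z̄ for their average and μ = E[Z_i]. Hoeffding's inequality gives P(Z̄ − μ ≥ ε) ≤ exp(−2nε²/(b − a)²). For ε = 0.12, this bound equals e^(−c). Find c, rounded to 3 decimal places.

20.304

c = 2nε²/(b − a)² = 2·705·0.12² / 1² = 20.3040.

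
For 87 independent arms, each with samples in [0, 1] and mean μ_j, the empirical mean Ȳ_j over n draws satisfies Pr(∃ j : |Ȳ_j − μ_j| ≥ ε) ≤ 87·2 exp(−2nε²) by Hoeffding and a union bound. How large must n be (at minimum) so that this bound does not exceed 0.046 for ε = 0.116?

307

Need 2·87·exp(−2nε²) ≤ 0.046, i.e. exp(−2nε²) ≤ 0.046/174.
So 2nε² ≥ ln(174/0.046) = 8.238169.
Hence n ≥ 8.238169/(2·0.116²) = 306.115.
The smallest integer n is 307.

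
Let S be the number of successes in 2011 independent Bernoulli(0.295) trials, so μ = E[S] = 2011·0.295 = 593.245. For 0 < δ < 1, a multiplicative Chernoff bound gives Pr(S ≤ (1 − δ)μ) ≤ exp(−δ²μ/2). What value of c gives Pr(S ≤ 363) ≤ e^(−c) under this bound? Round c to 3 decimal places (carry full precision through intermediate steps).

44.680

Write 363 = (1 − δ)μ, so δ = 1 − 363/593.245 = 0.3881112…
Then the exponent is δ²μ/2 = (μ − 363)²/(2μ) = 44.680326.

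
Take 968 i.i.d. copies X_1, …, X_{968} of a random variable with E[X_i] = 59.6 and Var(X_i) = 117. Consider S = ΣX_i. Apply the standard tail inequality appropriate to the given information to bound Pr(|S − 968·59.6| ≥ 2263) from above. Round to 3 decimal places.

0.022

With mean and variance of each term known, Chebyshev's inequality bounds the deviation of the sum (or sample mean).
Var(S) = n·Var(X_i) = 968·117 = 113256.
Chebyshev: Pr(|S − 968·59.6| ≥ 2263) ≤ Var(S)/2263² = 113256/5121169 = 0.0221.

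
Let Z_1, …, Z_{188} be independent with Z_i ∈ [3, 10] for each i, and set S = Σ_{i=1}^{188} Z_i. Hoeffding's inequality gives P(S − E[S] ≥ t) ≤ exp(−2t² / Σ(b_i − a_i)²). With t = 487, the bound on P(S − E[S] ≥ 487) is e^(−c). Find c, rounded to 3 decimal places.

Σ(b_i − a_i)² = 188·(7)² = 9212.
c = 2t²/9212 = 2·487²/9212 = 51.4913.

51.491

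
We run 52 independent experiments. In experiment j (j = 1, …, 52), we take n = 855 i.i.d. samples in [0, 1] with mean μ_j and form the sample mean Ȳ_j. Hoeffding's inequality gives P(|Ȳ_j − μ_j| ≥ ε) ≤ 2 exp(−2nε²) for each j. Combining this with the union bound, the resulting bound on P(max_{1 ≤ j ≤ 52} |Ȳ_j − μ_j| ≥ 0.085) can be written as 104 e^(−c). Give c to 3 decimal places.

12.355

Union bound over the 52 events: P(max_{1 ≤ j ≤ 52} |Ȳ_j − μ_j| ≥ 0.085) ≤ 52·2·exp(−2nε²) = 104 exp(−2·855·0.085²).
So c = 2·855·0.085² = 12.3547.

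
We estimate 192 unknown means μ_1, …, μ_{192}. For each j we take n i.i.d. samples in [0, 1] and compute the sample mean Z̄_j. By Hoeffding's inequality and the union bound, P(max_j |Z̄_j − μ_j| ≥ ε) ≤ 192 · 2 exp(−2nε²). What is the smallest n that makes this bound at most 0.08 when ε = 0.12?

295

Need 2·192·exp(−2nε²) ≤ 0.08, i.e. exp(−2nε²) ≤ 0.08/384.
So 2nε² ≥ ln(384/0.08) = 8.476371.
Hence n ≥ 8.476371/(2·0.12²) = 294.318.
The smallest integer n is 295.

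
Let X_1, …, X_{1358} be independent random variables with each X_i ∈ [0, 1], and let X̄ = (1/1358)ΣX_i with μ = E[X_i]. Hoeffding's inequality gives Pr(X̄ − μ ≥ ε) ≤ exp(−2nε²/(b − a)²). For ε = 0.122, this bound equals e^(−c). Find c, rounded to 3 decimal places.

40.425

c = 2nε²/(b − a)² = 2·1358·0.122² / 1² = 40.4249.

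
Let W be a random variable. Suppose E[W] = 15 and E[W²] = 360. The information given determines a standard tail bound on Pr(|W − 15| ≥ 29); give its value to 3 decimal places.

The first two moments determine the variance, so Chebyshev's inequality is the sharpest standard bound available.
Var(W) = E[W²] − (E[W])² = 360 − 225 = 135.
Chebyshev's inequality: Pr(|W − μ| ≥ t) ≤ Var(W)/t² = 135/841 = 0.1605.

0.161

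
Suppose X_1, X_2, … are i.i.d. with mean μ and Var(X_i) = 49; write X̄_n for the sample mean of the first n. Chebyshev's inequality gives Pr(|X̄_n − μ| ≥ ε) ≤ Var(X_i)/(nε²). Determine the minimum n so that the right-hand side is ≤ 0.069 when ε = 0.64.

Require 49/(n·0.64²) ≤ 0.069, i.e. n ≥ 49/(0.069·0.64²) = 1733.752.
The smallest integer n is 1734.

1734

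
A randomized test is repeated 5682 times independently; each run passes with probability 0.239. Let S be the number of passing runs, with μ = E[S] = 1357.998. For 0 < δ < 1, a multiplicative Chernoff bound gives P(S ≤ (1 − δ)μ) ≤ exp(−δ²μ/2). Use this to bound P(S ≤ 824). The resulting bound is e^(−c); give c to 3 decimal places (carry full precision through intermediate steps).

Write 824 = (1 − δ)μ, so δ = 1 − 824/1357.998 = 0.3932244…
Then the exponent is δ²μ/2 = (μ − 824)²/(2μ) = 104.990532.

104.991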